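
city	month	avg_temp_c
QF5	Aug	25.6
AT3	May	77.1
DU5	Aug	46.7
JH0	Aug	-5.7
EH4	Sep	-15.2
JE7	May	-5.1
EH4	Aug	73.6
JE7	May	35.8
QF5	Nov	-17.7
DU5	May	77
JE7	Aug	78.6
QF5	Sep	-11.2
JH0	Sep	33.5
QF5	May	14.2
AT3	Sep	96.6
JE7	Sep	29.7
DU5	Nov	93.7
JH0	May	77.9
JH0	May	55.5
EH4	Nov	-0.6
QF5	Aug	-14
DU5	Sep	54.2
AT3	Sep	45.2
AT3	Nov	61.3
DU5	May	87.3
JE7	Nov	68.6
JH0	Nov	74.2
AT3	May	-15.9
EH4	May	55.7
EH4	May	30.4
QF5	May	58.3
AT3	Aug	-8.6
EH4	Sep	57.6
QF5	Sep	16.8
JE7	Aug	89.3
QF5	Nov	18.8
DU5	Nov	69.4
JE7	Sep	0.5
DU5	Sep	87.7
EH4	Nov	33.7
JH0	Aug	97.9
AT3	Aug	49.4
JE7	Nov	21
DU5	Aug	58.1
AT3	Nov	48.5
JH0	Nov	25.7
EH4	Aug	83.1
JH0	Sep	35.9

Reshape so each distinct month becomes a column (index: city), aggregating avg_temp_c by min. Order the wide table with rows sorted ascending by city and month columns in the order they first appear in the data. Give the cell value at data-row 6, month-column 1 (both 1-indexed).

With rows sorted ascending by city, row 6 is city=QF5. month columns in first-appearance order: Aug, May, Sep, Nov; column 1 is Aug.
Long rows with city=QF5, month=Aug: min(25.6, -14) = -14.

-14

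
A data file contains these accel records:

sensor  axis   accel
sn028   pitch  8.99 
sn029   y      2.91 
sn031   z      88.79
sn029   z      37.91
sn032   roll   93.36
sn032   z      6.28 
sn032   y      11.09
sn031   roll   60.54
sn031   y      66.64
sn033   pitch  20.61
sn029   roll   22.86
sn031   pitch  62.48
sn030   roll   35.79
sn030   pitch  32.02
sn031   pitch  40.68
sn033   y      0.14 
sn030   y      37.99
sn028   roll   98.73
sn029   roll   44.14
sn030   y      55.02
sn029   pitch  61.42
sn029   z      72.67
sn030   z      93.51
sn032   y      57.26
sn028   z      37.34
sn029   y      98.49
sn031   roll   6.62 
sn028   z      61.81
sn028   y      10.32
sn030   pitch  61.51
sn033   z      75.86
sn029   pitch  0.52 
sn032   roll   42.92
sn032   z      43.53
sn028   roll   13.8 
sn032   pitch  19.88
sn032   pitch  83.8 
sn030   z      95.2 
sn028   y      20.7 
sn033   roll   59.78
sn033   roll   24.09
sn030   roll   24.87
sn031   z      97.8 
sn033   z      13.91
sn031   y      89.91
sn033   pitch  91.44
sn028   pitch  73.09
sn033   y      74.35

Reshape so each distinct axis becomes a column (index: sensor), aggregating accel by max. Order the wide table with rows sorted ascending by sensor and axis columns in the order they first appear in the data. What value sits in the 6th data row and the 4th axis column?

59.78

With rows sorted ascending by sensor, row 6 is sensor=sn033. axis columns in first-appearance order: pitch, y, z, roll; column 4 is roll.
Long rows with sensor=sn033, axis=roll: max(59.78, 24.09) = 59.78.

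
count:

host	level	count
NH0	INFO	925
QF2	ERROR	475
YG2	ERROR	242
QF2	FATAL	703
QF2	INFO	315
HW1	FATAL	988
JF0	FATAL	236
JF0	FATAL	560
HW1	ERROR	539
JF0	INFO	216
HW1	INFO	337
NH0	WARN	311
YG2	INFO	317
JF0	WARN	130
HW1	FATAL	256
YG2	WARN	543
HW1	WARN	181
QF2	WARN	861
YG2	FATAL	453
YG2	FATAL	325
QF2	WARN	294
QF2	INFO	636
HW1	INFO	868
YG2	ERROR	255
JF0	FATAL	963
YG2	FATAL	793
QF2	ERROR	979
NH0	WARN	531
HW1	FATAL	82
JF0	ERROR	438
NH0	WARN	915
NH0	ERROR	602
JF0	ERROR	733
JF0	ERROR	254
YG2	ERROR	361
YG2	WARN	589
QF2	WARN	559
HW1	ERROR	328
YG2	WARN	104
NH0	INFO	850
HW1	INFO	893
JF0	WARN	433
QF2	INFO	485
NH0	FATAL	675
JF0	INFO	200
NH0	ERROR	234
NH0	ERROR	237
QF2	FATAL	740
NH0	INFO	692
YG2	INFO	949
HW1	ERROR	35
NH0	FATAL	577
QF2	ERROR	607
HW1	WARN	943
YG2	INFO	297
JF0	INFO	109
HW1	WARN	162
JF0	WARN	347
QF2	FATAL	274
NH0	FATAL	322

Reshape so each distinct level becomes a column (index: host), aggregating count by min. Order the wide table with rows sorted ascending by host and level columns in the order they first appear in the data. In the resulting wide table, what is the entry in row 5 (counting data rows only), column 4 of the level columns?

With rows sorted ascending by host, row 5 is host=YG2. level columns in first-appearance order: INFO, ERROR, FATAL, WARN; column 4 is WARN.
Long rows with host=YG2, level=WARN: min(543, 589, 104) = 104.

104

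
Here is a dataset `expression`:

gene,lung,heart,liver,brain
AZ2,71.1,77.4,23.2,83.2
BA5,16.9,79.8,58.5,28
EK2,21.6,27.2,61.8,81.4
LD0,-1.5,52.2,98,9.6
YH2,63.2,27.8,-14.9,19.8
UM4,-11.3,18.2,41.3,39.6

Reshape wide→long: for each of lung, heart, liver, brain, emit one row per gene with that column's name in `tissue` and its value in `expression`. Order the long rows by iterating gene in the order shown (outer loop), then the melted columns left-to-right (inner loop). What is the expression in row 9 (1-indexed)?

24 rows total (6 × 4). Row 9: index ⌊(9-1)/4⌋ = 2 into gene → EK2; (9-1) mod 4 = 0 into the melted columns → lung.
So row 9 is (EK2, lung, 21.6); expression = 21.6.

21.6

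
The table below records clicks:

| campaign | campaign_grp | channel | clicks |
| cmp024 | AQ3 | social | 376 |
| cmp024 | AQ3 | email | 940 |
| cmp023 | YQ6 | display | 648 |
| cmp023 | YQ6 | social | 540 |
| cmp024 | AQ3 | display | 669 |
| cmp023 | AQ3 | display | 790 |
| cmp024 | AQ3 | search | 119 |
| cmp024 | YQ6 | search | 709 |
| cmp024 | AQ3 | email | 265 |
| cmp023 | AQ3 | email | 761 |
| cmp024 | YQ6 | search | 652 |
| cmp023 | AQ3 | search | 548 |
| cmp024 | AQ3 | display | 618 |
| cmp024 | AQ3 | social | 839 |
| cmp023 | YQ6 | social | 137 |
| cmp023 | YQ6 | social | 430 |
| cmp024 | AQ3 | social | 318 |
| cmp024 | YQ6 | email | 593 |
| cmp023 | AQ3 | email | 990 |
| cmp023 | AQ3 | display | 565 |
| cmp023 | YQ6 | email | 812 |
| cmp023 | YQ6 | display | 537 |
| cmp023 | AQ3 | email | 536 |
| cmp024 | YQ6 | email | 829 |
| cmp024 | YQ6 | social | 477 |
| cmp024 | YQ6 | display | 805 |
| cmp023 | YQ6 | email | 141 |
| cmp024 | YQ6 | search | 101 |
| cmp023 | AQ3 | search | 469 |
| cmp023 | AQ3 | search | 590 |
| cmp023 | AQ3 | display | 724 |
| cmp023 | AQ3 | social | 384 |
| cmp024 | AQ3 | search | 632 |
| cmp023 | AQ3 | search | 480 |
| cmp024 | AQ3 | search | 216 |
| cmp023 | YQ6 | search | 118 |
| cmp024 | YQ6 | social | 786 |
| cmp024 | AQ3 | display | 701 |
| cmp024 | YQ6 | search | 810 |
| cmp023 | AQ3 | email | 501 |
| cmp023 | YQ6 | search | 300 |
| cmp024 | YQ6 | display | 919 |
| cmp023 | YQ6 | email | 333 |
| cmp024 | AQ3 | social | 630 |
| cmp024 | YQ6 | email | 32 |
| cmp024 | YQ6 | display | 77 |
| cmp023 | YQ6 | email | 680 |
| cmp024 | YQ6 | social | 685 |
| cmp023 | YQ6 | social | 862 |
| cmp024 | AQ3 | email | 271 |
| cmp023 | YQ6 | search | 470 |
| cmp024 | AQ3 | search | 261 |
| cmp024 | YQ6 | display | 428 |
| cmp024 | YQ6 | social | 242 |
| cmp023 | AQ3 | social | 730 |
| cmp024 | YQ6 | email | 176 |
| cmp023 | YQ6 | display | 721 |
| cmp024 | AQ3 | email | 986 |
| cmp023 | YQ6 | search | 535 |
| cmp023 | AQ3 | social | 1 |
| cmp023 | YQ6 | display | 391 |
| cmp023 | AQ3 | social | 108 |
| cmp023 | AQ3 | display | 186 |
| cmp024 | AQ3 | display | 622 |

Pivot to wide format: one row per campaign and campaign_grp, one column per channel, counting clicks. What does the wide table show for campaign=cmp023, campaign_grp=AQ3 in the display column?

4

Rows with campaign=cmp023, campaign_grp=AQ3 and channel=display: clicks values are 790, 565, 724, 186.
4 rows match — count = 4.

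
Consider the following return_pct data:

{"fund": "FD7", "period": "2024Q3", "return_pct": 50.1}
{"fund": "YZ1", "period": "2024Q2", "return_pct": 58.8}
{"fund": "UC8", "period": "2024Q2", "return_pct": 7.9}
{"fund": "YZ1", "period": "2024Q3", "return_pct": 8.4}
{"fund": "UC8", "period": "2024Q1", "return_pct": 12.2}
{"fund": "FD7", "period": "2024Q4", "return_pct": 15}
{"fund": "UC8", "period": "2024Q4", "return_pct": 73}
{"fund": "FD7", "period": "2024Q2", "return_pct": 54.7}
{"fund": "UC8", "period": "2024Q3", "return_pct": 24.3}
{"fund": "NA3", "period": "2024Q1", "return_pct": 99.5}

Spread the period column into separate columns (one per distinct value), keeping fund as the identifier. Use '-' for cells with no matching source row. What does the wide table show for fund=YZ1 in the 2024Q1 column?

-

No long-format row has fund=YZ1 and period=2024Q1, so the cell is -.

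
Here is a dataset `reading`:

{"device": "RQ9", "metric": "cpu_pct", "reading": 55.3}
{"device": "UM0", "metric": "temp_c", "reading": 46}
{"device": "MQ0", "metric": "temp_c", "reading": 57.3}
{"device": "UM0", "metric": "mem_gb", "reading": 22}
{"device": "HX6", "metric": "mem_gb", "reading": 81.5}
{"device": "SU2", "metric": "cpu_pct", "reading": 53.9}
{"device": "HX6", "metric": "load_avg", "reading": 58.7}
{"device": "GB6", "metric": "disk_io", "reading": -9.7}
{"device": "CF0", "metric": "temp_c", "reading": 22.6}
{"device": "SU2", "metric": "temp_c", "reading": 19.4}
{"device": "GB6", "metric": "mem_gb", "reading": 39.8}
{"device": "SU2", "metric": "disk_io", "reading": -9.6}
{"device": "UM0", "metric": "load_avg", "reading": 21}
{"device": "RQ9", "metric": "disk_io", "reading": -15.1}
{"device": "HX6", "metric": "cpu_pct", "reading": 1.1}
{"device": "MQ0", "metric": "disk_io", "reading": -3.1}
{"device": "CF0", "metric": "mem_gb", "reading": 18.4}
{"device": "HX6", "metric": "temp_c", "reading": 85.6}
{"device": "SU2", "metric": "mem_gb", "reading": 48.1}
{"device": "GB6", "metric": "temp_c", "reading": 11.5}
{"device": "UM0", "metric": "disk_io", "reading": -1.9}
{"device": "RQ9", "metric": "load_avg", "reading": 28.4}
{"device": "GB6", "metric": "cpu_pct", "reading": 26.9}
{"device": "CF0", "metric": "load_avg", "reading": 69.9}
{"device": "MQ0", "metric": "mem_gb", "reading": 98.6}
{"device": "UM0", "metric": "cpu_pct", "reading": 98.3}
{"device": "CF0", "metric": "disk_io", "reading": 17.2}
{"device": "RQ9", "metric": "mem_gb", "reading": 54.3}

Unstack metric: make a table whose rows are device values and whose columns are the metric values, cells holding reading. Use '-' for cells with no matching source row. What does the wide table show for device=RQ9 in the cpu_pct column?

55.3

The long row with device=RQ9, metric=cpu_pct has reading=55.3.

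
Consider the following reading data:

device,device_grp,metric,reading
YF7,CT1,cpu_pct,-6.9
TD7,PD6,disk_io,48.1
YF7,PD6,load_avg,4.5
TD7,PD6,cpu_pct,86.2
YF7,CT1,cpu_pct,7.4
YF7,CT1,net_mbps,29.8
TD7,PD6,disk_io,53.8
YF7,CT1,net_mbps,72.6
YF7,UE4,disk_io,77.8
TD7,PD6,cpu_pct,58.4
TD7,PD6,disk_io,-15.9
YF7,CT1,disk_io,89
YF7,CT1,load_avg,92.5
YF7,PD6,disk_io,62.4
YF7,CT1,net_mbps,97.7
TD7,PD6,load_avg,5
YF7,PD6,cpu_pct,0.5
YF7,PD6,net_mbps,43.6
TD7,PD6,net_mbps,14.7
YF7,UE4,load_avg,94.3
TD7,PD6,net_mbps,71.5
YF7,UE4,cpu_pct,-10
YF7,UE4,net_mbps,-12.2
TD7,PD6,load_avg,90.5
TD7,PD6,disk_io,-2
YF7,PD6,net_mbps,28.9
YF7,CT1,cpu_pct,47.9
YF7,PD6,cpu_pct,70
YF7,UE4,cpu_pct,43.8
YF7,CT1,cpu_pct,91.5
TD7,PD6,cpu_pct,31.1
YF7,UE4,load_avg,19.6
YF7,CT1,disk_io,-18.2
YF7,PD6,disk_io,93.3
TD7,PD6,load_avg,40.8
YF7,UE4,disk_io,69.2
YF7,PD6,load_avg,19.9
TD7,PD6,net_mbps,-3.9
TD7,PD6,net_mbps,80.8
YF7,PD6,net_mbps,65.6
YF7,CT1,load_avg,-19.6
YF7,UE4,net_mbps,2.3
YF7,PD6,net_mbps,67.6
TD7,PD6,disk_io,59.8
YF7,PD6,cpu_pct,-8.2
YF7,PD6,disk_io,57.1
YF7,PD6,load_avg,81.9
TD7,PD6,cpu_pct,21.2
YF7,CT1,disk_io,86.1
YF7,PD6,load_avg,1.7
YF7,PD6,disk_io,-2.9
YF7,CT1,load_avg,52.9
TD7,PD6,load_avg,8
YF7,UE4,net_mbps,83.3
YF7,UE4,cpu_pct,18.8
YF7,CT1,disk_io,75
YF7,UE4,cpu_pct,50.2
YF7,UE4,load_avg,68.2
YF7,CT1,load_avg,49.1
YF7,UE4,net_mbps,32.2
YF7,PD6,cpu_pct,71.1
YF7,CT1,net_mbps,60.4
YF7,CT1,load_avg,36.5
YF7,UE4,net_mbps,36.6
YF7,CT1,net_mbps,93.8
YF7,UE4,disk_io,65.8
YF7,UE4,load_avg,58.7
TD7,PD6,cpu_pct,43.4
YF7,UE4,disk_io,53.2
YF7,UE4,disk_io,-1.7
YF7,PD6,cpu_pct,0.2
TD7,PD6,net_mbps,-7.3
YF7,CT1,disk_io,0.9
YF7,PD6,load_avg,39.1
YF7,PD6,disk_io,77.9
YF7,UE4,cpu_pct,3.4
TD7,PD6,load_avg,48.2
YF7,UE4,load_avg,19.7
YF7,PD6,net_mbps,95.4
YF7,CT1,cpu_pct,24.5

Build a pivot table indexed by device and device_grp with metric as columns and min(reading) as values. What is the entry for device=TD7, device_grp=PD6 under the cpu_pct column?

21.2

Rows with device=TD7, device_grp=PD6 and metric=cpu_pct: reading values are 86.2, 58.4, 31.1, 21.2, 43.4.
min(86.2, 58.4, 31.1, 21.2, 43.4) = 21.2.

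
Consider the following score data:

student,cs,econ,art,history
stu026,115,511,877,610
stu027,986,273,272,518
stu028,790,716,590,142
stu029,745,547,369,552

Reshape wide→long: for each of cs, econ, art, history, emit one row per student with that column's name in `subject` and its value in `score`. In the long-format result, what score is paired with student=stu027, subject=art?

Unpivoting turns each (student, wide-column) pair into one long row.
The wide cell at row stu027, column art holds 272, so the long row (stu027, art) has score=272.

272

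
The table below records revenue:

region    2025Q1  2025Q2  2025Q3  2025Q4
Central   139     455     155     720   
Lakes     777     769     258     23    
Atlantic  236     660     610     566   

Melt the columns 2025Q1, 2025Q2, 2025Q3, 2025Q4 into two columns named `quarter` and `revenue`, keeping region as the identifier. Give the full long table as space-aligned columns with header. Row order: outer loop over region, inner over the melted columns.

region    quarter  revenue
Central   2025Q1   139    
Central   2025Q2   455    
Central   2025Q3   155    
Central   2025Q4   720    
Lakes     2025Q1   777    
Lakes     2025Q2   769    
Lakes     2025Q3   258    
Lakes     2025Q4   23     
Atlantic  2025Q1   236    
Atlantic  2025Q2   660    
Atlantic  2025Q3   610    
Atlantic  2025Q4   566    

Each (region, column) pair becomes one row: 3 × 4 = 12 rows.
For example, (Central, 2025Q1) → revenue=139.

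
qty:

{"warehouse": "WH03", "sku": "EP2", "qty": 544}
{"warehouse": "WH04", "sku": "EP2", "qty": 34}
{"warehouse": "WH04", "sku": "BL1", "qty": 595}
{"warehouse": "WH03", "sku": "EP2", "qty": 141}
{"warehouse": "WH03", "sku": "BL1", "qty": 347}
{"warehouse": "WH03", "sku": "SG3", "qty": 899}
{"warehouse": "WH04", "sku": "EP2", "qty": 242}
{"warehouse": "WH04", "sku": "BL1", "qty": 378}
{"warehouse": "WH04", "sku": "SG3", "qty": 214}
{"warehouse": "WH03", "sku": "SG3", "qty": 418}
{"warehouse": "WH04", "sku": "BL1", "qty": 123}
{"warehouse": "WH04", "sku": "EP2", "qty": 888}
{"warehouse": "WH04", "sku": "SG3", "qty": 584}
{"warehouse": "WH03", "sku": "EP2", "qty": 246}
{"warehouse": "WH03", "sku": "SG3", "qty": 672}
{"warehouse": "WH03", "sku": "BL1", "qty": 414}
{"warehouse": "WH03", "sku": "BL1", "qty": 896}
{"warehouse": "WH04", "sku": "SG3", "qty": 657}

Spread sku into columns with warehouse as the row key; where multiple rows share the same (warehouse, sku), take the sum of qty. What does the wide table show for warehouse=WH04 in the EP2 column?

Rows with warehouse=WH04 and sku=EP2: qty values are 34, 242, 888.
34 + 242 + 888 = 1164.

1164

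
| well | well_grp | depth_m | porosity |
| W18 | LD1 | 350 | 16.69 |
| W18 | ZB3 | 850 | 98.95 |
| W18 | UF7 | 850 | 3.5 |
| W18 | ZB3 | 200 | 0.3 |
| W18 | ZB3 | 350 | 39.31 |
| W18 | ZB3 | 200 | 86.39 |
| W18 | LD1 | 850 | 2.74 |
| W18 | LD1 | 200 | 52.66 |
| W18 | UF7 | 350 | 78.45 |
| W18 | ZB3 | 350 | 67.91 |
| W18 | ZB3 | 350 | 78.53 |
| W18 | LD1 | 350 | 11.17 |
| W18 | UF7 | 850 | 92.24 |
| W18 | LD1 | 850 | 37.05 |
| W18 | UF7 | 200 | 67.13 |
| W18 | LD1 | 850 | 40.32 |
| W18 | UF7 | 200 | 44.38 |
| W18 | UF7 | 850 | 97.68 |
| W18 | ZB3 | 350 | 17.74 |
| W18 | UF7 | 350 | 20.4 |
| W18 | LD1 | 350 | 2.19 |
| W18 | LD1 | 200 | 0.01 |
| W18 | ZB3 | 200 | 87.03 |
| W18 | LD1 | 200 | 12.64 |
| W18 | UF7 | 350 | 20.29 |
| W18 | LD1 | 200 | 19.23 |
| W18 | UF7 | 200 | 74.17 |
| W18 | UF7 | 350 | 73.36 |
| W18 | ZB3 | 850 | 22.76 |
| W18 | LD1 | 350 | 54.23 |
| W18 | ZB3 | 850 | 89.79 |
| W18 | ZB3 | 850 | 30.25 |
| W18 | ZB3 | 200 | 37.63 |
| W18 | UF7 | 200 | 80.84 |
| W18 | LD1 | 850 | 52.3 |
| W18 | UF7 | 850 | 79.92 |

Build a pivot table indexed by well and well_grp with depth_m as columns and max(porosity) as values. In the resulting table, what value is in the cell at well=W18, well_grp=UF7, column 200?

80.84

Rows with well=W18, well_grp=UF7 and depth_m=200: porosity values are 67.13, 44.38, 74.17, 80.84.
max(67.13, 44.38, 74.17, 80.84) = 80.84.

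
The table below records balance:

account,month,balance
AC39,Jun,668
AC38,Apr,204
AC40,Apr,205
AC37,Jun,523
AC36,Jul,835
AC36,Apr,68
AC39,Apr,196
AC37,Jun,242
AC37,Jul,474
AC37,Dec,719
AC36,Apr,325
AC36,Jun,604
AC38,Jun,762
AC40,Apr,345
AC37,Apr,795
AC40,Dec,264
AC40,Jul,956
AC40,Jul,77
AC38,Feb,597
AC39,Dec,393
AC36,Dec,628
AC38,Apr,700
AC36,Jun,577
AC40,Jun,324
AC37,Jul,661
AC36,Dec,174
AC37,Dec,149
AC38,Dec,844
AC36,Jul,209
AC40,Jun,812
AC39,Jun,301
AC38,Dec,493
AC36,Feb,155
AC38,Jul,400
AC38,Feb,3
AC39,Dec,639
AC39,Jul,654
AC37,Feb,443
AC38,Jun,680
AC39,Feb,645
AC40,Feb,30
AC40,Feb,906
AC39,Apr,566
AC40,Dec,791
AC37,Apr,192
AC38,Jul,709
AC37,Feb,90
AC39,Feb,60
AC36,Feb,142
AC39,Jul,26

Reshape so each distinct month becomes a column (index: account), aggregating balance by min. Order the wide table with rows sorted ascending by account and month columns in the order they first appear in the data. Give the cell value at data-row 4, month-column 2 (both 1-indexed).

196

With rows sorted ascending by account, row 4 is account=AC39. month columns in first-appearance order: Jun, Apr, Jul, Dec, Feb; column 2 is Apr.
Long rows with account=AC39, month=Apr: min(196, 566) = 196.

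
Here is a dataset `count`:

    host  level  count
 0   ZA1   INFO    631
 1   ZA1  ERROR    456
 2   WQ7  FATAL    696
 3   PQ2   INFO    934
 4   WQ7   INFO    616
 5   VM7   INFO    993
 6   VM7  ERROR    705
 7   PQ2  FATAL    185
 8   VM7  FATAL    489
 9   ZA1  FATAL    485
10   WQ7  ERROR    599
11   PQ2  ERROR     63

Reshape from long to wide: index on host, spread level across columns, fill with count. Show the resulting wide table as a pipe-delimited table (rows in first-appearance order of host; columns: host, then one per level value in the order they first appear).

| host | INFO | ERROR | FATAL |
| ZA1 | 631 | 456 | 485 |
| WQ7 | 616 | 599 | 696 |
| PQ2 | 934 | 63 | 185 |
| VM7 | 993 | 705 | 489 |

Columns: host plus the 3 distinct level values (INFO, ERROR, FATAL).
For example, row ZA1 column INFO takes count=631 from the long row (ZA1, INFO).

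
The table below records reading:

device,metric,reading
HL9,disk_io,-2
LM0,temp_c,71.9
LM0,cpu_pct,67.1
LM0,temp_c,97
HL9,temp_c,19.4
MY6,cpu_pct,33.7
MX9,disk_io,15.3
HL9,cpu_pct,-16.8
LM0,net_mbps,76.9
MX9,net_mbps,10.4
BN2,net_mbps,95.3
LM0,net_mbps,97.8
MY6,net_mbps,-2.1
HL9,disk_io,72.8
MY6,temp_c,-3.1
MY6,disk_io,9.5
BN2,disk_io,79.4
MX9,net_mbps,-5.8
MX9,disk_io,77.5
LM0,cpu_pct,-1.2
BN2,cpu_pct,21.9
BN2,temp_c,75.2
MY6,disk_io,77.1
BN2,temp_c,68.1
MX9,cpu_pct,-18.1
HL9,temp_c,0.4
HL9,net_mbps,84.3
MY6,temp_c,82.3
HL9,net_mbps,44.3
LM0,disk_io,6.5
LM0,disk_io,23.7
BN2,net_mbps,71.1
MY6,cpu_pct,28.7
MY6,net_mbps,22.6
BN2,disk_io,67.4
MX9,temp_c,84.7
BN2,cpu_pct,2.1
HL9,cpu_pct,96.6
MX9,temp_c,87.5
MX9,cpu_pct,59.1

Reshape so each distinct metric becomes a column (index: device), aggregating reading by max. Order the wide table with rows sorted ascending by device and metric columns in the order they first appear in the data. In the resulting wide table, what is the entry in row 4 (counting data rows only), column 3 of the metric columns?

59.1

With rows sorted ascending by device, row 4 is device=MX9. metric columns in first-appearance order: disk_io, temp_c, cpu_pct, net_mbps; column 3 is cpu_pct.
Long rows with device=MX9, metric=cpu_pct: max(-18.1, 59.1) = 59.1.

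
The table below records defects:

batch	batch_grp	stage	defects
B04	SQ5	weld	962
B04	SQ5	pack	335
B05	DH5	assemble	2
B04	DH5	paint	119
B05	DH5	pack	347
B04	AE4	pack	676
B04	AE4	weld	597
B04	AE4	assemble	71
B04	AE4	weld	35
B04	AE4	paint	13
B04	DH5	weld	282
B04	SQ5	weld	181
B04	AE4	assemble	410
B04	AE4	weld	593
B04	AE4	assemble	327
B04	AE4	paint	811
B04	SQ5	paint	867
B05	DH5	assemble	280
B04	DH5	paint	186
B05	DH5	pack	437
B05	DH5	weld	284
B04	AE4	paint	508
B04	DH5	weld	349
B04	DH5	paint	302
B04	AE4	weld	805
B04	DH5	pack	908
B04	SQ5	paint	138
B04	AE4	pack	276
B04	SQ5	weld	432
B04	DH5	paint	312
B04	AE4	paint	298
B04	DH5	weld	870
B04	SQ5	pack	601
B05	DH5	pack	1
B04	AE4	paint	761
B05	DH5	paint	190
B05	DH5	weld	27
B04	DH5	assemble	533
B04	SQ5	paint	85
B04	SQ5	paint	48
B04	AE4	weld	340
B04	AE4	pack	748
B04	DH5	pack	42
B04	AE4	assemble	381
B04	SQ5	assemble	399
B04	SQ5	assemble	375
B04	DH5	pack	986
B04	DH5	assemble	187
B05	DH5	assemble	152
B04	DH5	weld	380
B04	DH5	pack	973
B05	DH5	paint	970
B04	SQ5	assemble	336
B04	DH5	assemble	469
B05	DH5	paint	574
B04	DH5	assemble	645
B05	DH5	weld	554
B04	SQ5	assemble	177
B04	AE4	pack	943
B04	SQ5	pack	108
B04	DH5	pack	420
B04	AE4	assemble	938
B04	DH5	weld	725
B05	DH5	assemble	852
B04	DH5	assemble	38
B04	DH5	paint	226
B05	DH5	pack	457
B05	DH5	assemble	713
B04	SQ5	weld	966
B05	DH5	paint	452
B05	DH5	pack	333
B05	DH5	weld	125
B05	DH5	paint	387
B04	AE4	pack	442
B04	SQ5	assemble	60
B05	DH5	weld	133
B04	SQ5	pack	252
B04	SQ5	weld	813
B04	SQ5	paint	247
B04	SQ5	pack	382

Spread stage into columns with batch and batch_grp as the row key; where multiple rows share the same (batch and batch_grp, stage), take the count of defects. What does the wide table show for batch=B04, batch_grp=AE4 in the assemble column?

5

Rows with batch=B04, batch_grp=AE4 and stage=assemble: defects values are 71, 410, 327, 381, 938.
5 rows match — count = 5.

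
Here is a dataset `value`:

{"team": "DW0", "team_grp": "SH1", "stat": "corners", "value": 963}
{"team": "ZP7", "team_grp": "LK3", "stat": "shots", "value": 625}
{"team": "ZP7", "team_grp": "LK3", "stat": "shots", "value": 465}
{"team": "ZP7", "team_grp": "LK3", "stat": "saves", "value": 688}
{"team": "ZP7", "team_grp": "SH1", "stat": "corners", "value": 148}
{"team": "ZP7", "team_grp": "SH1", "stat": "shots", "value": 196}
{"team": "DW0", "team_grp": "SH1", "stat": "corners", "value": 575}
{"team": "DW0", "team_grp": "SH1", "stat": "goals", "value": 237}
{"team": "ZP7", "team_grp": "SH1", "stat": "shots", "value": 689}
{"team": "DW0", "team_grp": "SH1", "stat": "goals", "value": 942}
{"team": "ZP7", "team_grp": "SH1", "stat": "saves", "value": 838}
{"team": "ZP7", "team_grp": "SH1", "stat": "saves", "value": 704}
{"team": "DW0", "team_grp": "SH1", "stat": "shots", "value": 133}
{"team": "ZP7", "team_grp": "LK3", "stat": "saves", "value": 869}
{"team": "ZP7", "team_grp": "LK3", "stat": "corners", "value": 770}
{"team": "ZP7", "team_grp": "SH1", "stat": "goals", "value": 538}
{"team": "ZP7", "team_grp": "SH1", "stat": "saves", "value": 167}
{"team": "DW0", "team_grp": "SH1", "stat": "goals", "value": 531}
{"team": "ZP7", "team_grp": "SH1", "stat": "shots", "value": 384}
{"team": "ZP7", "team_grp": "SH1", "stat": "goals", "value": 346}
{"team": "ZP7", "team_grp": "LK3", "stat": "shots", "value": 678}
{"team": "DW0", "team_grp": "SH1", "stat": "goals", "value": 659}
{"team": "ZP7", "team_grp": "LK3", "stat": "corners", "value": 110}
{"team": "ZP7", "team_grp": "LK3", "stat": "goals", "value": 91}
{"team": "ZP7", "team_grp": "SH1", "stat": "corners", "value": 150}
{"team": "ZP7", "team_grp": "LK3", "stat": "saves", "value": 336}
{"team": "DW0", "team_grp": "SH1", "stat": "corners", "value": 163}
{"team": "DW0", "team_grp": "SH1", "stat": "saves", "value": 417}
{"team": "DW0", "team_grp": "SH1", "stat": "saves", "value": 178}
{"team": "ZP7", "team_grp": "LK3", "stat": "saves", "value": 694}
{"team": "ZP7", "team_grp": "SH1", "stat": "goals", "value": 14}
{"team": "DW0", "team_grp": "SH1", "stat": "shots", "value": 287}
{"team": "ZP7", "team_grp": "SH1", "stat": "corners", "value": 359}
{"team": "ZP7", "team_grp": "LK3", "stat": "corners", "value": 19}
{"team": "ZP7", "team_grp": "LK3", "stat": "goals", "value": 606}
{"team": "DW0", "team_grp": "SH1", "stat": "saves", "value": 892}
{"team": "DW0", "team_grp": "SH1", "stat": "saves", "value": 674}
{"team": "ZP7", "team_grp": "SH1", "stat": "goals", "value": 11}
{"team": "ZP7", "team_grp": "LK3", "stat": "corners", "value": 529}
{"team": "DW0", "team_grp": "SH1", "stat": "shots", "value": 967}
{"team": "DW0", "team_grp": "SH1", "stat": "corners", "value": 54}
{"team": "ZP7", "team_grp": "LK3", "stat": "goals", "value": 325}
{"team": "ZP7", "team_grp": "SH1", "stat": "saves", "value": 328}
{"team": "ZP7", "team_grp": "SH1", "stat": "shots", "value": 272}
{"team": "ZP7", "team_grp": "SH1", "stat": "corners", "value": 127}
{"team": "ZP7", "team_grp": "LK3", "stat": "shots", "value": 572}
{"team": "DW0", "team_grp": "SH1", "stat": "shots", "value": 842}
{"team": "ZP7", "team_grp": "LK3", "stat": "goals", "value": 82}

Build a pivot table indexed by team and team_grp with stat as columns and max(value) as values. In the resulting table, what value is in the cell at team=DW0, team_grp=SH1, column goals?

942

Rows with team=DW0, team_grp=SH1 and stat=goals: value values are 237, 942, 531, 659.
max(237, 942, 531, 659) = 942.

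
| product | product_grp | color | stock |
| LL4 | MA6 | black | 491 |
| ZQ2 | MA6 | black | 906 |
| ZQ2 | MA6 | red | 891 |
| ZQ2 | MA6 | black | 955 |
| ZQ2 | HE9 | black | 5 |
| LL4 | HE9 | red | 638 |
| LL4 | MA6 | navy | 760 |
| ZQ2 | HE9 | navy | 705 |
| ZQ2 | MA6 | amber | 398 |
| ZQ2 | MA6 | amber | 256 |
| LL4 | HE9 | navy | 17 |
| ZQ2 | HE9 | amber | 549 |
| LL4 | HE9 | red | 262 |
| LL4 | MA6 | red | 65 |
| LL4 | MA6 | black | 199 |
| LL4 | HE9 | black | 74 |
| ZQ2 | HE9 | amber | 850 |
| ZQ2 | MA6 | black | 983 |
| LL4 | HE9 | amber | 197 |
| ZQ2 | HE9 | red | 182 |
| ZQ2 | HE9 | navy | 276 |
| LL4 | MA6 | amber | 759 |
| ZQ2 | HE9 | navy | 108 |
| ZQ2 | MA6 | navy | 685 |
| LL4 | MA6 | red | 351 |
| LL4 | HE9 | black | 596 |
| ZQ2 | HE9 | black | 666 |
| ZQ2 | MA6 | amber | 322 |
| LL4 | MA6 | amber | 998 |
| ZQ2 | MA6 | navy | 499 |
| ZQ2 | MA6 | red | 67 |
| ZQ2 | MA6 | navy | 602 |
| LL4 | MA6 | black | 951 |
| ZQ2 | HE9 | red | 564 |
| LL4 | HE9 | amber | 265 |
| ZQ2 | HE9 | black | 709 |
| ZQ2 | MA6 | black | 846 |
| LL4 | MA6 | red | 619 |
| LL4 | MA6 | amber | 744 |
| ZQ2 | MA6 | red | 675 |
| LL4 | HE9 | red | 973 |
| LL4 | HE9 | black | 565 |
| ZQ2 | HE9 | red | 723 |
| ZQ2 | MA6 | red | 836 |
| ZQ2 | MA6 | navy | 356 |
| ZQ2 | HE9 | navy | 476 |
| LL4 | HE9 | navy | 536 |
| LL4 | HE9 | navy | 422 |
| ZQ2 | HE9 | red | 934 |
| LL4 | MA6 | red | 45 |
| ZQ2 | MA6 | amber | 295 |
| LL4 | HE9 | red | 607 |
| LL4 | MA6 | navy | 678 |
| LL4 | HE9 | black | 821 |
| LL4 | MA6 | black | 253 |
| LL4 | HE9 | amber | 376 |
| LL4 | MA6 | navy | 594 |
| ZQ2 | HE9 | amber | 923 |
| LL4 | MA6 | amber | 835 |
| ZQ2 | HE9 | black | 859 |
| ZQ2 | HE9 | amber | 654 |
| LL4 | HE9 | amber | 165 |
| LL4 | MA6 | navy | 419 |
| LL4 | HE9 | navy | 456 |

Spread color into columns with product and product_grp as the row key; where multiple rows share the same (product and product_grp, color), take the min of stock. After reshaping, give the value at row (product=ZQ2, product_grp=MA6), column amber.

Rows with product=ZQ2, product_grp=MA6 and color=amber: stock values are 398, 256, 322, 295.
min(398, 256, 322, 295) = 256.

256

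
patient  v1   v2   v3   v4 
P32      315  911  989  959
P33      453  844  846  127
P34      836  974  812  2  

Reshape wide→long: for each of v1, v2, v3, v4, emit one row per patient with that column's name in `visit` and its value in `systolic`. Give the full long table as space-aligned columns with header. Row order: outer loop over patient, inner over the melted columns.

patient  visit  systolic
P32      v1     315     
P32      v2     911     
P32      v3     989     
P32      v4     959     
P33      v1     453     
P33      v2     844     
P33      v3     846     
P33      v4     127     
P34      v1     836     
P34      v2     974     
P34      v3     812     
P34      v4     2       

Each (patient, column) pair becomes one row: 3 × 4 = 12 rows.
For example, (P32, v1) → systolic=315.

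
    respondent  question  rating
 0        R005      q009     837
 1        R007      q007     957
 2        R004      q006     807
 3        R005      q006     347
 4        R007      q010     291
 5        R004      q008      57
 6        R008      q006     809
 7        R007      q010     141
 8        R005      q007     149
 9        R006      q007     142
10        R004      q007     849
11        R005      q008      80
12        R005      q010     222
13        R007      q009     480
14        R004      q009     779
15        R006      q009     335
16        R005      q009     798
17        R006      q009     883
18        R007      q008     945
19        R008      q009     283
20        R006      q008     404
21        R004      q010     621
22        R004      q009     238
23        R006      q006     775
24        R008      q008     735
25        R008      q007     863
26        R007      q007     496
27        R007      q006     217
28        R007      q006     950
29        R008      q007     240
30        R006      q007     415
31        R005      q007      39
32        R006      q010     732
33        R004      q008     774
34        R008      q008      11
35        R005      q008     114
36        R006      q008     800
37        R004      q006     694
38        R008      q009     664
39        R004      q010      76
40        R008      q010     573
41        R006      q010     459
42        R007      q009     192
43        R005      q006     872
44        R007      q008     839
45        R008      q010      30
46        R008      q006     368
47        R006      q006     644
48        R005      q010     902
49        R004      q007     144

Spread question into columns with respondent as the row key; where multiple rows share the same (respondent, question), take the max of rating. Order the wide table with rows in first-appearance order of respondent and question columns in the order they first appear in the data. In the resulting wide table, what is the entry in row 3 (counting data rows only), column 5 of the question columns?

With rows in first-appearance order of respondent, row 3 is respondent=R004. question columns in first-appearance order: q009, q007, q006, q010, q008; column 5 is q008.
Long rows with respondent=R004, question=q008: max(57, 774) = 774.

774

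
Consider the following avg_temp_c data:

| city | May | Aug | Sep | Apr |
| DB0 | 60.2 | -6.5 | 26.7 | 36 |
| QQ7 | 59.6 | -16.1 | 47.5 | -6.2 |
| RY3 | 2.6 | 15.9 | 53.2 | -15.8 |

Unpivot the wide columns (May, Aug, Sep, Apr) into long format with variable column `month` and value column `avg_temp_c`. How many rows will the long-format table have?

12

3 city values × 4 melted columns = 12 rows.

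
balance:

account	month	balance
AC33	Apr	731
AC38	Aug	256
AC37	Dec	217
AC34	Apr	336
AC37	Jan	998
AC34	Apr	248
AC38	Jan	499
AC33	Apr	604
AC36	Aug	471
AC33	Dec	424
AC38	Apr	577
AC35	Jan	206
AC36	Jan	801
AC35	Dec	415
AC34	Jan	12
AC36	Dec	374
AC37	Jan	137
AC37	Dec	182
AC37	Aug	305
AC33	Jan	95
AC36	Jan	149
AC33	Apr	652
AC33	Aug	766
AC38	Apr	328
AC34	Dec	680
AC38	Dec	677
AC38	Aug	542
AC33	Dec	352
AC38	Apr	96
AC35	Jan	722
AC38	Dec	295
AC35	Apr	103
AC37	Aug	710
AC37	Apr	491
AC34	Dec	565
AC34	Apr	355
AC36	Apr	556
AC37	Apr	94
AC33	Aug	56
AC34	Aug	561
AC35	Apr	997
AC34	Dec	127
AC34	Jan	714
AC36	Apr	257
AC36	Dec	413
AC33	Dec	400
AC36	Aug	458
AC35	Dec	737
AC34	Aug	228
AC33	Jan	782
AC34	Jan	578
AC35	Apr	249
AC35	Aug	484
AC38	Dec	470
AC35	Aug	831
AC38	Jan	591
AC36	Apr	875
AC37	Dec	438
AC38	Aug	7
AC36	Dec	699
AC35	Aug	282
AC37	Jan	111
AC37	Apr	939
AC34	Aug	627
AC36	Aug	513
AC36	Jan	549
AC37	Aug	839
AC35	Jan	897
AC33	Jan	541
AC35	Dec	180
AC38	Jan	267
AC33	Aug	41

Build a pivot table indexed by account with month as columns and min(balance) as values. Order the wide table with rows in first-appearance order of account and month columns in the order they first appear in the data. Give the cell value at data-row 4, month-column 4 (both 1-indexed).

12

With rows in first-appearance order of account, row 4 is account=AC34. month columns in first-appearance order: Apr, Aug, Dec, Jan; column 4 is Jan.
Long rows with account=AC34, month=Jan: min(12, 714, 578) = 12.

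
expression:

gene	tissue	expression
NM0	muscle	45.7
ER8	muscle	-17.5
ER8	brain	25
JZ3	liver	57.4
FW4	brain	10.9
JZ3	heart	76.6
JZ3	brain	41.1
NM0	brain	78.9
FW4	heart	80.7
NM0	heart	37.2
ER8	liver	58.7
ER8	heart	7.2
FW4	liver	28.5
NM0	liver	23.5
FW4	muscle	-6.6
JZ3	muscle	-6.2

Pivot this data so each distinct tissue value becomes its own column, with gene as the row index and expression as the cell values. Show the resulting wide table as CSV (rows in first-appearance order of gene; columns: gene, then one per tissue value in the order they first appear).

Columns: gene plus the 4 distinct tissue values (muscle, brain, liver, heart).
For example, row NM0 column muscle takes expression=45.7 from the long row (NM0, muscle).

gene,muscle,brain,liver,heart
NM0,45.7,78.9,23.5,37.2
ER8,-17.5,25,58.7,7.2
JZ3,-6.2,41.1,57.4,76.6
FW4,-6.6,10.9,28.5,80.7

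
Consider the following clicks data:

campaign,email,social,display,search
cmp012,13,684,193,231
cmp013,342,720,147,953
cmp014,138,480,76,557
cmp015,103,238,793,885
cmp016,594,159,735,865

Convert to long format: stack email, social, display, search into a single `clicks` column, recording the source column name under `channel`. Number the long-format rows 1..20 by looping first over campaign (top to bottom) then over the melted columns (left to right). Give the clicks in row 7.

20 rows total (5 × 4). Row 7: index ⌊(7-1)/4⌋ = 1 into campaign → cmp013; (7-1) mod 4 = 2 into the melted columns → display.
So row 7 is (cmp013, display, 147); clicks = 147.

147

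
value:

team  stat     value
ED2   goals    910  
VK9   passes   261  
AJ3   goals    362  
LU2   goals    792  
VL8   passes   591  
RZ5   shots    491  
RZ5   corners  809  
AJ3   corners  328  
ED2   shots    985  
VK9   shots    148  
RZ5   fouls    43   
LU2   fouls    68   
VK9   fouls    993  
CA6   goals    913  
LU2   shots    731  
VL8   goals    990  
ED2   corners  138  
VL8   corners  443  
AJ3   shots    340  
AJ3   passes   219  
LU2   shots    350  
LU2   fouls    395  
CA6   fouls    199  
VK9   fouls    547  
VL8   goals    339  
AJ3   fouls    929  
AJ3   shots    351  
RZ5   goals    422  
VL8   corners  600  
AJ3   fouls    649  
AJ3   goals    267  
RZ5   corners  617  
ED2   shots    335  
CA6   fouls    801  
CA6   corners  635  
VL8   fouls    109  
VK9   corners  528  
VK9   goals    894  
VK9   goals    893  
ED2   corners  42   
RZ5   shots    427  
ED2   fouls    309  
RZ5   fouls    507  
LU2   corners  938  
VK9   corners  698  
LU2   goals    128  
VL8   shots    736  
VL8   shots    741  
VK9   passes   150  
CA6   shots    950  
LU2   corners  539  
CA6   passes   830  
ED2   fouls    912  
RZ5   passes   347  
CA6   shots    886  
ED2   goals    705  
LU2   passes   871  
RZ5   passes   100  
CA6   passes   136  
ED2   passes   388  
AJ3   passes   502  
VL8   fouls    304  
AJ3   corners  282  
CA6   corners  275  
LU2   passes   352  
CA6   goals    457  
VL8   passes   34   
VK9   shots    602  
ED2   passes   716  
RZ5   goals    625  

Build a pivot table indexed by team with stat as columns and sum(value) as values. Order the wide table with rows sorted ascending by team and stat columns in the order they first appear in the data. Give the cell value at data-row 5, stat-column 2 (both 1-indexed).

With rows sorted ascending by team, row 5 is team=RZ5. stat columns in first-appearance order: goals, passes, shots, corners, fouls; column 2 is passes.
Long rows with team=RZ5, stat=passes: 347 + 100 = 447.

447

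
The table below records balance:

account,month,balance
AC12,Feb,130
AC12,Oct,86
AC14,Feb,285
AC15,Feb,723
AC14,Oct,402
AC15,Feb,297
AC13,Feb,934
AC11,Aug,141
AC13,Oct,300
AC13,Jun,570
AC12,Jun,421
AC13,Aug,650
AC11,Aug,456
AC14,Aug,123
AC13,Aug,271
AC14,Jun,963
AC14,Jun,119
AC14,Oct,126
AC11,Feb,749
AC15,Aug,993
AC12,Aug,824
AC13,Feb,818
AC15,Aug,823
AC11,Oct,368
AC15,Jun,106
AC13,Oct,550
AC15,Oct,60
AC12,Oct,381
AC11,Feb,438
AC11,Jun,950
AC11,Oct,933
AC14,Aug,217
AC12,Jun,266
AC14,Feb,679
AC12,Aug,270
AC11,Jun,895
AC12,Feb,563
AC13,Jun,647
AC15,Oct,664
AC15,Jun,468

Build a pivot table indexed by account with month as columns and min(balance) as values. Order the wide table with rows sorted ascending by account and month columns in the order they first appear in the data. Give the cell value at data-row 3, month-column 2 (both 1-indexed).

300

With rows sorted ascending by account, row 3 is account=AC13. month columns in first-appearance order: Feb, Oct, Aug, Jun; column 2 is Oct.
Long rows with account=AC13, month=Oct: min(300, 550) = 300.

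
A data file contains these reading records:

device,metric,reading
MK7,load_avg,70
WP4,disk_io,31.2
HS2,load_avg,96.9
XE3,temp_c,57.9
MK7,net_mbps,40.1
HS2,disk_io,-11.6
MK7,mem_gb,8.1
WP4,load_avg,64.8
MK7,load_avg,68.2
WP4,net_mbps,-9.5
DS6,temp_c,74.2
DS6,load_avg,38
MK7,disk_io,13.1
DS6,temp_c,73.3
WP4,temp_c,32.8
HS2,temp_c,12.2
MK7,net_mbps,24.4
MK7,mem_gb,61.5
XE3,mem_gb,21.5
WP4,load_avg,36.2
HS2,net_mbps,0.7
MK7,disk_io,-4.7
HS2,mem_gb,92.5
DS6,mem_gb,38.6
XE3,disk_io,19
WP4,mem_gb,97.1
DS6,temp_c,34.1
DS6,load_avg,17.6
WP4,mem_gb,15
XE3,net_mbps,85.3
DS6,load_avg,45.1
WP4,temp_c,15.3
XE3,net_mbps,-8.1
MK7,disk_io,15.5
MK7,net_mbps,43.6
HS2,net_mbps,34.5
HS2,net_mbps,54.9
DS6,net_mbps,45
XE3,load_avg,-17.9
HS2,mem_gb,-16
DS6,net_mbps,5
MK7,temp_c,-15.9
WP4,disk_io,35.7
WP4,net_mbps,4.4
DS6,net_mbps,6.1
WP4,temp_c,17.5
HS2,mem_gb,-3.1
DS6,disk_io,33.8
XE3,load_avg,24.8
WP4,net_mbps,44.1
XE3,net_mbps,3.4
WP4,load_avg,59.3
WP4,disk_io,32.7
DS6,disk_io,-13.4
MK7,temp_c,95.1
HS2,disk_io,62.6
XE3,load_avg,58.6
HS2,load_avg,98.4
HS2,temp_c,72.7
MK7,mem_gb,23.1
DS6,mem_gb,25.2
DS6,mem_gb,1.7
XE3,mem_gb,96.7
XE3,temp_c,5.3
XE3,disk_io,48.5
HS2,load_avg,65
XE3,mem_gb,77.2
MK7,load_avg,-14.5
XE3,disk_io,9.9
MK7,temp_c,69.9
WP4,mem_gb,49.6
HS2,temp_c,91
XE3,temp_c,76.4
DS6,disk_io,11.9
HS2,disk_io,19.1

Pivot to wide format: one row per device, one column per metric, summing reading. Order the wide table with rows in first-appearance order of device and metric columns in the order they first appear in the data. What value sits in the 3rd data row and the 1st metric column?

With rows in first-appearance order of device, row 3 is device=HS2. metric columns in first-appearance order: load_avg, disk_io, temp_c, net_mbps, mem_gb; column 1 is load_avg.
Long rows with device=HS2, metric=load_avg: 96.9 + 98.4 + 65 = 260.3.

260.3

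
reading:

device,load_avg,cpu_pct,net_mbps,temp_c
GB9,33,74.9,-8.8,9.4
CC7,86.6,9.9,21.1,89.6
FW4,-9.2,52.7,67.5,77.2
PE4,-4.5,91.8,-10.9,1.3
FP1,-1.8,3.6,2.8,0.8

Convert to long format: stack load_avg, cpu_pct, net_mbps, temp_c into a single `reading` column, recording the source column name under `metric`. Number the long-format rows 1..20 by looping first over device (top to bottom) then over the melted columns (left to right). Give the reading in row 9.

-9.2

20 rows total (5 × 4). Row 9: index ⌊(9-1)/4⌋ = 2 into device → FW4; (9-1) mod 4 = 0 into the melted columns → load_avg.
So row 9 is (FW4, load_avg, -9.2); reading = -9.2.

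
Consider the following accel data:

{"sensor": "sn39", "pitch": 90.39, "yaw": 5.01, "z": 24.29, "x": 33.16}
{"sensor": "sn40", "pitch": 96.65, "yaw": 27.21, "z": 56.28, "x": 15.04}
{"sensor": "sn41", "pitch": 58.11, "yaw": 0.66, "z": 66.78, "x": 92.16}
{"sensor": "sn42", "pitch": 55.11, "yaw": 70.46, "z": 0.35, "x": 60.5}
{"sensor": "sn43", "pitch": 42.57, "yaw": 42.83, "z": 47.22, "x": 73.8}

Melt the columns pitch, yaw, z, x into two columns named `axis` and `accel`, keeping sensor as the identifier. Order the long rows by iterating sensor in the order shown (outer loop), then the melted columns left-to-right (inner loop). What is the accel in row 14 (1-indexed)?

20 rows total (5 × 4). Row 14: index ⌊(14-1)/4⌋ = 3 into sensor → sn42; (14-1) mod 4 = 1 into the melted columns → yaw.
So row 14 is (sn42, yaw, 70.46); accel = 70.46.

70.46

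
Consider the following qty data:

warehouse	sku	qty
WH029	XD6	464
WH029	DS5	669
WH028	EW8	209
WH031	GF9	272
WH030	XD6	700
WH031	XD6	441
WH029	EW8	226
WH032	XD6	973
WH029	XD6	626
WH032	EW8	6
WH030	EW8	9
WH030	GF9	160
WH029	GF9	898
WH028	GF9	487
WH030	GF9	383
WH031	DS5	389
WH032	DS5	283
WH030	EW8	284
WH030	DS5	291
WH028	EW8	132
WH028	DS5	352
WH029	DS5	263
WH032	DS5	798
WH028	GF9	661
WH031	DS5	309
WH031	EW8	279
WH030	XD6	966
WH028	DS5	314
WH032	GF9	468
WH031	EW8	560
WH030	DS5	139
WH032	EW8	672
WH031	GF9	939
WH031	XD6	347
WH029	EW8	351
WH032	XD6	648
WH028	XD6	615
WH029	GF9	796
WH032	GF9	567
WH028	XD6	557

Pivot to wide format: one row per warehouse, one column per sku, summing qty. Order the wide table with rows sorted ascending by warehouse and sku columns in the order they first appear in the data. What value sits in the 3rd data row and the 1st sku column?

With rows sorted ascending by warehouse, row 3 is warehouse=WH030. sku columns in first-appearance order: XD6, DS5, EW8, GF9; column 1 is XD6.
Long rows with warehouse=WH030, sku=XD6: 700 + 966 = 1666.

1666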